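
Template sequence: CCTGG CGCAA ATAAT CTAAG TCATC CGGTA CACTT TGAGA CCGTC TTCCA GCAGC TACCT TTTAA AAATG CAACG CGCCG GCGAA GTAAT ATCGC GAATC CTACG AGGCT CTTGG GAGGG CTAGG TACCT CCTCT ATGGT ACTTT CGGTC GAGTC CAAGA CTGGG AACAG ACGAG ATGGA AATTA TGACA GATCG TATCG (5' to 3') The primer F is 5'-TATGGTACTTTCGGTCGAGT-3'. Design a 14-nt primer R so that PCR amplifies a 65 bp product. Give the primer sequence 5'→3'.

5'-GATACGATCTGTCA-3'

The forward primer binds at positions 135–154, so a 65 bp product ends at position 135 + 65 − 1 = 199.
The reverse primer anneals to the top strand over positions 186–199, i.e. to TGACAGATCGTATC.
Its sequence written 5'→3' is the reverse complement: GATACGATCTGTCA.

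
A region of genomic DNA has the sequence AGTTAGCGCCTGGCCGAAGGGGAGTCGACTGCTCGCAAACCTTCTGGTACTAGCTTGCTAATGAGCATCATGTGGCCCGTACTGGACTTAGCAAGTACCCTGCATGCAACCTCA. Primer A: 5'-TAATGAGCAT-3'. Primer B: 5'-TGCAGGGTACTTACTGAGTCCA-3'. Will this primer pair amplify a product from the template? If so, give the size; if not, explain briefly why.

No product — primer B has no binding site in the template.

Primer B (TGCAGGGTACTTACTGAGTCCA) does not match the top strand, and its reverse complement TGGACTCAGTAAGTACCCTGCA does not match either.
With no annealing site for primer B, no amplification occurs.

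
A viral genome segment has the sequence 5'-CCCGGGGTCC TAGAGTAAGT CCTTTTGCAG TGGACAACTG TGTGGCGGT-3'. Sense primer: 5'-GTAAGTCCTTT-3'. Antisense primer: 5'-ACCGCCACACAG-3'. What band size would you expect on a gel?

35 bp

Forward primer GTAAGTCCTTT is found on the top strand at positions 15–25.
Taking the reverse complement of ACCGCCACACAG gives CTGTGTGGCGGT, found at positions 38–49 on the template; the primer anneals here to the top strand with its 3' end pointing upstream.
Amplicon spans positions 15–49: 35 bp.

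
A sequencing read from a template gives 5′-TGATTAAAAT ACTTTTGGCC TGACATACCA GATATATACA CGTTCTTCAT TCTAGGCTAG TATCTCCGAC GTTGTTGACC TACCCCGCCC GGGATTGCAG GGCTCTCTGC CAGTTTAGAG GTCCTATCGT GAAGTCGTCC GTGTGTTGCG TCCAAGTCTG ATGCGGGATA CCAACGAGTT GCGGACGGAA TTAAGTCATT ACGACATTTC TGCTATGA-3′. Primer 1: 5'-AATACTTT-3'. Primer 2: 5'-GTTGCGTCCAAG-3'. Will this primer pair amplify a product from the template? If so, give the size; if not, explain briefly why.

No product — both primers anneal to the same strand and extend in the same direction.

Primer 1 (AATACTTT) matches the top strand at positions 8–15 (3' end points downstream).
Primer 2 (GTTGCGTCCAAG) also matches the top strand directly, at positions 145–156 — its reverse complement CTTGGACGCAAC is not present.
Both primers anneal to the bottom strand with 3' ends pointing the same way, so neither can prime synthesis back toward the other.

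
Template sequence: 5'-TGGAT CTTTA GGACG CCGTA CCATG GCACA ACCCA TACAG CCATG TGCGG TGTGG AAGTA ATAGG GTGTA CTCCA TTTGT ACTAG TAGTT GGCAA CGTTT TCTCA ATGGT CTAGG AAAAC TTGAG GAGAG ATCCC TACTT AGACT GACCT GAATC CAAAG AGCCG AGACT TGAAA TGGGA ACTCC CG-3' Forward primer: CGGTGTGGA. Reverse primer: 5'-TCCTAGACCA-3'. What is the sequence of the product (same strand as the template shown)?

5'-CGGTGTGGAAGTAATAGGGTGTACTCCATTTGTACTAGTAGTTGGCAACGTTTTCTCAATGGTCTAGGA-3'

Forward primer CGGTGTGGA is found on the top strand at positions 48–56.
Taking the reverse complement of TCCTAGACCA gives TGGTCTAGGA, found at positions 107–116 on the template; the primer anneals here to the top strand with its 3' end pointing upstream.
The product is the template from position 48 through 116 (69 bp).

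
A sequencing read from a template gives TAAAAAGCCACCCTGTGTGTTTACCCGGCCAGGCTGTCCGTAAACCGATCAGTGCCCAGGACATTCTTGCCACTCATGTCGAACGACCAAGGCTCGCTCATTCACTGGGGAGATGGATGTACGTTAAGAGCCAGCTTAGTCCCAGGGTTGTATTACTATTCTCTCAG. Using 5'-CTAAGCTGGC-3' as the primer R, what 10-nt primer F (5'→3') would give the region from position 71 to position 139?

5'-CACTCATGTC-3'

The reverse primer's reverse complement GCCAGCTTAG matches the template at positions 130–139; the product starts at position 71.
The forward primer is identical to the top strand over positions 71–80: CACTCATGTC.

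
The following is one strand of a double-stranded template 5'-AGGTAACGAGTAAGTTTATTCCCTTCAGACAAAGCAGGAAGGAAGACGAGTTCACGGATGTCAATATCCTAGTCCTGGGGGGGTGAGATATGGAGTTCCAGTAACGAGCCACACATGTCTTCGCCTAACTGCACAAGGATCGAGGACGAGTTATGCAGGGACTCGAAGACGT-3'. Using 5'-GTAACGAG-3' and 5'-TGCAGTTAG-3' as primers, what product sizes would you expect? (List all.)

The forward primer GTAACGAG matches the top strand at positions 3–10, 101–108.
The reverse primer's reverse complement is CTAACTGCA, matching at positions 125–133.
Each forward site pairs with the reverse site to give a product ending at position 133: sizes 131, 33 bp.

131 bp, 33 bp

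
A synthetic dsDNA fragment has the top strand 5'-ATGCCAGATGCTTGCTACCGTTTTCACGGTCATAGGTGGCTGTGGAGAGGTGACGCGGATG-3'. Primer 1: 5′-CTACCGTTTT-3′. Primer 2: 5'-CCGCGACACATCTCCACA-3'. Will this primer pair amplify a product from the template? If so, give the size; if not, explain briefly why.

Primer 2 (CCGCGACACATCTCCACA) does not match the top strand, and its reverse complement TGTGGAGATGTGTCGCGG does not match either.
With no annealing site for primer 2, no amplification occurs.

No product — primer 2 has no binding site in the template.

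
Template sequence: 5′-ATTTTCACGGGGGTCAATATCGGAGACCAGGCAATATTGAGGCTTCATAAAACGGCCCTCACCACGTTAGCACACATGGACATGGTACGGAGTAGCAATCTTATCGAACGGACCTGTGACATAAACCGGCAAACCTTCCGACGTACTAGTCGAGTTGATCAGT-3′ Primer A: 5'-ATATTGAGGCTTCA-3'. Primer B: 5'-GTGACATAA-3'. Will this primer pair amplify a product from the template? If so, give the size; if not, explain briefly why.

Primer A (ATATTGAGGCTTCA) matches the top strand at positions 34–47 (3' end points downstream).
Primer B (GTGACATAA) also matches the top strand directly, at positions 116–124 — its reverse complement TTATGTCAC is not present.
Both primers anneal to the bottom strand with 3' ends pointing the same way, so neither can prime synthesis back toward the other.

No product — both primers anneal to the same strand and extend in the same direction.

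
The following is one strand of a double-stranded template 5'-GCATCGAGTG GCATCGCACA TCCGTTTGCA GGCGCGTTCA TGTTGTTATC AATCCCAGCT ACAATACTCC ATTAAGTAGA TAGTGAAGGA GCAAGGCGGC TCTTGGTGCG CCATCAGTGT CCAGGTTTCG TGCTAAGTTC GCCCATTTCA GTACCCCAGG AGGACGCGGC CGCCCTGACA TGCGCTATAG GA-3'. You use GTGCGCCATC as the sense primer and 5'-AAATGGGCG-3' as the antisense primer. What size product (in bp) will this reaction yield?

43 bp

The forward primer matches the template at positions 106–115.
Reverse complement of the reverse primer: CGCCCATTT. This occurs on the top strand at positions 140–148.
Product length = (reverse-primer end) − (forward-primer start) + 1 = 148 − 106 + 1 = 43 bp.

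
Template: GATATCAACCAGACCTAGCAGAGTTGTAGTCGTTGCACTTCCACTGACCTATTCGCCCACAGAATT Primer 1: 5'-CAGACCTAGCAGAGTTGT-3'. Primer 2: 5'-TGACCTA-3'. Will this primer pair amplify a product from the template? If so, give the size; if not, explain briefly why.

Primer 1 (CAGACCTAGCAGAGTTGT) matches the top strand at positions 10–27 (3' end points downstream).
Primer 2 (TGACCTA) also matches the top strand directly, at positions 45–51 — its reverse complement TAGGTCA is not present.
Both primers anneal to the bottom strand with 3' ends pointing the same way, so neither can prime synthesis back toward the other.

No product — both primers anneal to the same strand and extend in the same direction.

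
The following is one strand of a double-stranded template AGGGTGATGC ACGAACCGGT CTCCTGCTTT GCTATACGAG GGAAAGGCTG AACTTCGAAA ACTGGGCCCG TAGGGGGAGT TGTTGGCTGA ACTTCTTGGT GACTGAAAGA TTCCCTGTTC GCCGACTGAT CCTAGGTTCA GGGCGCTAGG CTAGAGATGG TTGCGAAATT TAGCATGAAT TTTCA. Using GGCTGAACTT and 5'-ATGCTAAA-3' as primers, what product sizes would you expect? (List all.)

The forward primer GGCTGAACTT matches the top strand at positions 46–55, 85–94.
The reverse primer's reverse complement is TTTAGCAT, matching at positions 169–176.
Each forward site pairs with the reverse site to give a product ending at position 176: sizes 131, 92 bp.

131 bp, 92 bp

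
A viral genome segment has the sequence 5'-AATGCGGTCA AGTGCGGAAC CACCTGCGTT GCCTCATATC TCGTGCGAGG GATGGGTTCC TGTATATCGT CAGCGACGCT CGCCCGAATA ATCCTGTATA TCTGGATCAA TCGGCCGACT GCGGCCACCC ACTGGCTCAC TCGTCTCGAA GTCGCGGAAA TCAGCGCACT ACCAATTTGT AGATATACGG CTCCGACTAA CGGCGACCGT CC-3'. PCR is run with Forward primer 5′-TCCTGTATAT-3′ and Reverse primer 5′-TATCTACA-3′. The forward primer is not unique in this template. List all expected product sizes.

The forward primer TCCTGTATAT matches the top strand at positions 58–67, 92–101.
The reverse primer's reverse complement is TGTAGATA, matching at positions 178–185.
Each forward site pairs with the reverse site to give a product ending at position 185: sizes 128, 94 bp.

128 bp, 94 bp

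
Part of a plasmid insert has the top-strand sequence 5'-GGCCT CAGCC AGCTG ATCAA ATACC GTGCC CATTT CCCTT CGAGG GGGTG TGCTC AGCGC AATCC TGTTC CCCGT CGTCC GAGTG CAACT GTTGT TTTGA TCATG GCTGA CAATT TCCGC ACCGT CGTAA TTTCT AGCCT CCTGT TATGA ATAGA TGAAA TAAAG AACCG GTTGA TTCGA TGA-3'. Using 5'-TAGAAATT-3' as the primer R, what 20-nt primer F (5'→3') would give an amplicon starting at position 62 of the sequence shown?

5'-ATCCTGTTCCCCGTCGTCCG-3'

The reverse primer's reverse complement AATTTCTA matches the template at positions 129–136; the product starts at position 62.
The forward primer is identical to the top strand over positions 62–81: ATCCTGTTCCCCGTCGTCCG.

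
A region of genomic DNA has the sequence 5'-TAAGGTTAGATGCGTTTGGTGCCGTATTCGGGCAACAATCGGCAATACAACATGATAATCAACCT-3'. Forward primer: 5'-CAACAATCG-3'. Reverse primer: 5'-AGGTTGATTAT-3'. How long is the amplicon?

The forward primer matches the template at positions 33–41.
Reverse complement of the reverse primer: ATAATCAACCT. This occurs on the top strand at positions 55–65.
Amplicon spans positions 33–65: 33 bp.

33 bp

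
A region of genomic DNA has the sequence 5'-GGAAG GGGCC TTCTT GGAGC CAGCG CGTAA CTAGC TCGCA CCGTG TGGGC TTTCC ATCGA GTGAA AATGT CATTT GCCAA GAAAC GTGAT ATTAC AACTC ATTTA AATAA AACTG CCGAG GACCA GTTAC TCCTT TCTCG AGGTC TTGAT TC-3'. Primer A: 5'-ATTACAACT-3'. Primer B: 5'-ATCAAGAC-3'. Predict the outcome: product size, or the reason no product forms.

Yes — a 60 bp product.

Primer A (ATTACAACT) matches the top strand at positions 91–99; it acts as a forward primer.
Primer B's reverse complement is GTCTTGAT, matching the top strand at positions 143–150; it acts as a reverse primer.
The 3' ends face each other across positions 91–150, giving a 60 bp product.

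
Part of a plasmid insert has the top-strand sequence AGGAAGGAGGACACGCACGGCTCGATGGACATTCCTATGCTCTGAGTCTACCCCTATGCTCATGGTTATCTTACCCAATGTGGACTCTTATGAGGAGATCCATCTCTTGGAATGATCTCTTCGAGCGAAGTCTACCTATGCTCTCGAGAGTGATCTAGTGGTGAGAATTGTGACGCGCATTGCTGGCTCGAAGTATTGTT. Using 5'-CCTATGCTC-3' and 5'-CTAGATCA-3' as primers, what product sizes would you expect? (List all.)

The forward primer CCTATGCTC matches the top strand at positions 34–42, 53–61, 135–143.
The reverse primer's reverse complement is TGATCTAG, matching at positions 151–158.
Each forward site pairs with the reverse site to give a product ending at position 158: sizes 125, 106, 24 bp.

125 bp, 106 bp, 24 bp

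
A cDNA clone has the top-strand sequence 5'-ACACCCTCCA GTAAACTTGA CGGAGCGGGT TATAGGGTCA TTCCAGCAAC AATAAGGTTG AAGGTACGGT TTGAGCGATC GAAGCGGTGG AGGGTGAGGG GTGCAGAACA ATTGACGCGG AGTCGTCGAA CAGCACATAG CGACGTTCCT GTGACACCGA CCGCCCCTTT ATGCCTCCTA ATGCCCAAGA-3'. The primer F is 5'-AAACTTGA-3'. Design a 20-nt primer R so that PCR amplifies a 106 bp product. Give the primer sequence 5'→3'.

5'-GCGTCAATTGTTCTGCACCC-3'

The forward primer binds at positions 13–20, so a 106 bp product ends at position 13 + 106 − 1 = 118.
The reverse primer anneals to the top strand over positions 99–118, i.e. to GGGTGCAGAACAATTGACGC.
Its sequence written 5'→3' is the reverse complement: GCGTCAATTGTTCTGCACCC.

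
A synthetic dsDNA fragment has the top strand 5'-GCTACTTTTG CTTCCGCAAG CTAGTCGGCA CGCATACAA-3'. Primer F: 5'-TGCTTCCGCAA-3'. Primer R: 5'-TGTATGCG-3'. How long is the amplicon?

30 bp

Forward primer TGCTTCCGCAA is found on the top strand at positions 9–19.
Reverse complement of the reverse primer: CGCATACA. This occurs on the top strand at positions 31–38.
The product runs from position 9 to position 38, so its length is 38 − 9 + 1 = 30 bp.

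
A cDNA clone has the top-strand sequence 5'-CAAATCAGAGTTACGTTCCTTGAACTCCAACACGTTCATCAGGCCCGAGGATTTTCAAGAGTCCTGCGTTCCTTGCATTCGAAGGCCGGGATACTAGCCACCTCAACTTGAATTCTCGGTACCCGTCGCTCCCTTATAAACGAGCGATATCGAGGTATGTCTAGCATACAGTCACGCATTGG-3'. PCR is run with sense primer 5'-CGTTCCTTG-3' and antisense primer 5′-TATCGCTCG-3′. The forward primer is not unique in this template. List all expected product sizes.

136 bp, 83 bp

The forward primer CGTTCCTTG matches the top strand at positions 14–22, 67–75.
The reverse primer's reverse complement is CGAGCGATA, matching at positions 141–149.
Each forward site pairs with the reverse site to give a product ending at position 149: sizes 136, 83 bp.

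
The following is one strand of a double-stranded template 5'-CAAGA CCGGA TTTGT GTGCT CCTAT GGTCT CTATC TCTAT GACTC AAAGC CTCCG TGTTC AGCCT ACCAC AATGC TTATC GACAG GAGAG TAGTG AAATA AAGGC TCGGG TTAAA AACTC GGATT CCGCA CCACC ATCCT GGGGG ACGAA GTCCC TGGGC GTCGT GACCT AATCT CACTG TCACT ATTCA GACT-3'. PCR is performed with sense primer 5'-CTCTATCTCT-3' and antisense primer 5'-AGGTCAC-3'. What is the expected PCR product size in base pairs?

142 bp

Scanning the template, CTCTATCTCT occurs at positions 29–38; this primer anneals to the bottom strand there with its 3' end pointing downstream.
Taking the reverse complement of AGGTCAC gives GTGACCT, found at positions 164–170 on the template; the primer anneals here to the top strand with its 3' end pointing upstream.
Amplicon spans positions 29–170: 142 bp.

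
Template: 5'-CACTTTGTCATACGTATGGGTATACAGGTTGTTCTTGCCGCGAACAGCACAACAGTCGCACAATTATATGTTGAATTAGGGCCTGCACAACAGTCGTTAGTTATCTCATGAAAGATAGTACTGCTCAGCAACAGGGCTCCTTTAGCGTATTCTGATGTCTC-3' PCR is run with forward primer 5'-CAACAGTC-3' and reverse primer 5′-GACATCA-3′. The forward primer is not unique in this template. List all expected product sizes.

The forward primer CAACAGTC matches the top strand at positions 50–57, 88–95.
The reverse primer's reverse complement is TGATGTC, matching at positions 153–159.
Each forward site pairs with the reverse site to give a product ending at position 159: sizes 110, 72 bp.

110 bp, 72 bp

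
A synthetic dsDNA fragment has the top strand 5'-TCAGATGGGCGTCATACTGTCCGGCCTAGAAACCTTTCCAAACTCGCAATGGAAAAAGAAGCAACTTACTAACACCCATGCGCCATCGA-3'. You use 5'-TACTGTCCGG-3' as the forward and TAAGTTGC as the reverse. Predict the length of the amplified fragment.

Scanning the template, TACTGTCCGG occurs at positions 15–24; this primer anneals to the bottom strand there with its 3' end pointing downstream.
Taking the reverse complement of TAAGTTGC gives GCAACTTA, found at positions 61–68 on the template; the primer anneals here to the top strand with its 3' end pointing upstream.
The product runs from position 15 to position 68, so its length is 68 − 15 + 1 = 54 bp.

54 bp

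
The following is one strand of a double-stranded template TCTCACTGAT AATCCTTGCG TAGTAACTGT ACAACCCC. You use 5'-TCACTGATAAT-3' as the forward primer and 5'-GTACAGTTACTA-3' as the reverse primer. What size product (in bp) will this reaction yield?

30 bp

Forward primer TCACTGATAAT is found on the top strand at positions 3–13.
The reverse primer's reverse complement is TAGTAACTGTAC, which matches the template at positions 21–32.
Product length = (reverse-primer end) − (forward-primer start) + 1 = 32 − 3 + 1 = 30 bp.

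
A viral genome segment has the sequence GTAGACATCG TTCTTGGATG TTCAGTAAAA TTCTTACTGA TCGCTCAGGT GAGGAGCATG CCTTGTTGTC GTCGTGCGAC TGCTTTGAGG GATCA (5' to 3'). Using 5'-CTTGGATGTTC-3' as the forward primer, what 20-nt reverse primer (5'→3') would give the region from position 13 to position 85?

The product's 3' end on the top strand is position 85.
The reverse primer anneals to the top strand over positions 66–85, i.e. to TTGTCGTCGTGCGACTGCTT.
Its sequence written 5'→3' is the reverse complement: AAGCAGTCGCACGACGACAA.

5'-AAGCAGTCGCACGACGACAA-3'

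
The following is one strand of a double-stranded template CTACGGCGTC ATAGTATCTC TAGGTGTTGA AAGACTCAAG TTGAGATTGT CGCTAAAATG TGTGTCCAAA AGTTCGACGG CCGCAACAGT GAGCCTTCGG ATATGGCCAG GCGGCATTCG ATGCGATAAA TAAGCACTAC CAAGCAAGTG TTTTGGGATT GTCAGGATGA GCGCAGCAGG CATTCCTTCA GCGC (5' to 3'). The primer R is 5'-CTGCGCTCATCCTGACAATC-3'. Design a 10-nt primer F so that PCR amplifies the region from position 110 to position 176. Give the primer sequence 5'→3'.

The reverse primer's reverse complement GATTGTCAGGATGAGCGCAG matches the template at positions 157–176; the product starts at position 110.
The forward primer is identical to the top strand over positions 110–119: GGCGGCATTC.

5'-GGCGGCATTC-3'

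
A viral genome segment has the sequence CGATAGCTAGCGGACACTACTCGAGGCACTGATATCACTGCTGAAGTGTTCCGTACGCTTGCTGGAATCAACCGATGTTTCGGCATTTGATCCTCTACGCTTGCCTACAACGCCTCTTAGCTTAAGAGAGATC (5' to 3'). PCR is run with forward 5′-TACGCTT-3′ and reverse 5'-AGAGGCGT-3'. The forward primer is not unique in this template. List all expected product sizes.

64 bp, 22 bp

The forward primer TACGCTT matches the top strand at positions 54–60, 96–102.
The reverse primer's reverse complement is ACGCCTCT, matching at positions 110–117.
Each forward site pairs with the reverse site to give a product ending at position 117: sizes 64, 22 bp.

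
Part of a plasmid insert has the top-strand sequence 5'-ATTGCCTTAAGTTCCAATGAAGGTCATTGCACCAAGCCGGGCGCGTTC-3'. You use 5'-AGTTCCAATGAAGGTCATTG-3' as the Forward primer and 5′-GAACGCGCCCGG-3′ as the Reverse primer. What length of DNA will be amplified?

Forward primer AGTTCCAATGAAGGTCATTG is found on the top strand at positions 10–29.
Taking the reverse complement of GAACGCGCCCGG gives CCGGGCGCGTTC, found at positions 37–48 on the template; the primer anneals here to the top strand with its 3' end pointing upstream.
The product runs from position 10 to position 48, so its length is 48 − 10 + 1 = 39 bp.

39 bp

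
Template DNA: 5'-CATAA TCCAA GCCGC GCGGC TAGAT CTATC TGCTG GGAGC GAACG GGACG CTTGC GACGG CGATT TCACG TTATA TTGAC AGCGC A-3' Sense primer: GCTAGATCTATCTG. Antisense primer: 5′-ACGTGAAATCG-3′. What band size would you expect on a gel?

53 bp

The forward primer matches the template at positions 19–32.
Reverse complement of the reverse primer: CGATTTCACGT. This occurs on the top strand at positions 61–71.
Product length = (reverse-primer end) − (forward-primer start) + 1 = 71 − 19 + 1 = 53 bp.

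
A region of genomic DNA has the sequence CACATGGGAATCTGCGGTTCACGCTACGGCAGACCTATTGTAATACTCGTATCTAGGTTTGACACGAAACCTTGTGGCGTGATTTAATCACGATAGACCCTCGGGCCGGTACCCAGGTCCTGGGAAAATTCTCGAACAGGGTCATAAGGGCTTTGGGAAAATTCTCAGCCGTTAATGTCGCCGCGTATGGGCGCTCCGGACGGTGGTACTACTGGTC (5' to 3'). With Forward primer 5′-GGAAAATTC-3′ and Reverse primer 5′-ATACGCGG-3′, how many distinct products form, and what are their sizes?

Two products: 66 bp, 33 bp

The forward primer GGAAAATTC matches the top strand at positions 123–131, 156–164.
The reverse primer's reverse complement is CCGCGTAT, matching at positions 181–188.
Each forward site pairs with the reverse site to give a product ending at position 188: sizes 66, 33 bp.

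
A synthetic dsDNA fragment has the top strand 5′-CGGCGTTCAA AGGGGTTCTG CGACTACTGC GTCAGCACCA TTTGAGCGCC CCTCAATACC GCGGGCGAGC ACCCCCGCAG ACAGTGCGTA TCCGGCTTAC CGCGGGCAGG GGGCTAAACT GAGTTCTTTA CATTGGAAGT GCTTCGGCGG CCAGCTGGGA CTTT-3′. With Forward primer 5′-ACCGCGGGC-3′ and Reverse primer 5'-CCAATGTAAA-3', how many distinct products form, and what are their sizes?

Two products: 79 bp, 38 bp

The forward primer ACCGCGGGC matches the top strand at positions 58–66, 99–107.
The reverse primer's reverse complement is TTTACATTGG, matching at positions 127–136.
Each forward site pairs with the reverse site to give a product ending at position 136: sizes 79, 38 bp.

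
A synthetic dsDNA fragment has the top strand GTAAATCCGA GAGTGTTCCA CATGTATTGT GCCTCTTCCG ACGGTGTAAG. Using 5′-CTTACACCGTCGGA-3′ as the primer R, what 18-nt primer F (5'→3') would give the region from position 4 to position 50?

The reverse primer's reverse complement TCCGACGGTGTAAG matches the template at positions 37–50; the product starts at position 4.
The forward primer is identical to the top strand over positions 4–21: AATCCGAGAGTGTTCCAC.

5'-AATCCGAGAGTGTTCCAC-3'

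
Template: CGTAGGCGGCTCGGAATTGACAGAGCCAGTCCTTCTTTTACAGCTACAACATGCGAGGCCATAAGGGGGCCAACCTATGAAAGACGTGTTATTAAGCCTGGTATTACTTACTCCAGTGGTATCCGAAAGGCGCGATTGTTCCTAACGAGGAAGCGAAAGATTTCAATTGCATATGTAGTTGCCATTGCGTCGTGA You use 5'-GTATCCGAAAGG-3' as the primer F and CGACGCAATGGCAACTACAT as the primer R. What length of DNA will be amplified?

74 bp

Scanning the template, GTATCCGAAAGG occurs at positions 119–130; this primer anneals to the bottom strand there with its 3' end pointing downstream.
Taking the reverse complement of CGACGCAATGGCAACTACAT gives ATGTAGTTGCCATTGCGTCG, found at positions 173–192 on the template; the primer anneals here to the top strand with its 3' end pointing upstream.
Product length = (reverse-primer end) − (forward-primer start) + 1 = 192 − 119 + 1 = 74 bp.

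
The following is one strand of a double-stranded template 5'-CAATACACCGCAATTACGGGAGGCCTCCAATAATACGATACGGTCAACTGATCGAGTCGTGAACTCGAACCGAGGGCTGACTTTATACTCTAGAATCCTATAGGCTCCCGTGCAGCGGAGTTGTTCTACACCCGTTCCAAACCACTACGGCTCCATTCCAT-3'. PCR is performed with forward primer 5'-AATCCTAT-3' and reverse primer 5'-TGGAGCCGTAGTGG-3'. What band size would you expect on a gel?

62 bp

The forward primer matches the template at positions 94–101.
The reverse primer's reverse complement is CCACTACGGCTCCA, which matches the template at positions 142–155.
Amplicon spans positions 94–155: 62 bp.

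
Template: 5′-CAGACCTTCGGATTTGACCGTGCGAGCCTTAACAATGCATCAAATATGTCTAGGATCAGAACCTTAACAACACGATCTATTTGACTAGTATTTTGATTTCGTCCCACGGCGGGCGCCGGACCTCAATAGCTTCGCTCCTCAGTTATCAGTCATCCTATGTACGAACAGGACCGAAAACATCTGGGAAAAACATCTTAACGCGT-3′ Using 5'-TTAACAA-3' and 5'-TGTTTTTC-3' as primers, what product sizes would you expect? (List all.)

The forward primer TTAACAA matches the top strand at positions 29–35, 64–70.
The reverse primer's reverse complement is GAAAAACA, matching at positions 185–192.
Each forward site pairs with the reverse site to give a product ending at position 192: sizes 164, 129 bp.

164 bp, 129 bp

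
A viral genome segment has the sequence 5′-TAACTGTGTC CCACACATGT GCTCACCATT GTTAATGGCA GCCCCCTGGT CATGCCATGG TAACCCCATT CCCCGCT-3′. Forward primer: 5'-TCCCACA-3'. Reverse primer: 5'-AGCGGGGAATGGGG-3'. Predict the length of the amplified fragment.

The forward primer matches the template at positions 9–15.
The reverse primer's reverse complement is CCCCATTCCCCGCT, which matches the template at positions 64–77.
Product length = (reverse-primer end) − (forward-primer start) + 1 = 77 − 9 + 1 = 69 bp.

69 bp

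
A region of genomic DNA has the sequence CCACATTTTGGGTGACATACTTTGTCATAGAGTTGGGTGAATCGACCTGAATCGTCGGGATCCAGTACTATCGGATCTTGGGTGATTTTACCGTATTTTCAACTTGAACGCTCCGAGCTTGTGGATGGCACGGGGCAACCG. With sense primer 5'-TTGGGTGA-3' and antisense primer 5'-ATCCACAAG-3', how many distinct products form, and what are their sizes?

Three products: 119 bp, 94 bp, 49 bp

The forward primer TTGGGTGA matches the top strand at positions 8–15, 33–40, 78–85.
The reverse primer's reverse complement is CTTGTGGAT, matching at positions 118–126.
Each forward site pairs with the reverse site to give a product ending at position 126: sizes 119, 94, 49 bp.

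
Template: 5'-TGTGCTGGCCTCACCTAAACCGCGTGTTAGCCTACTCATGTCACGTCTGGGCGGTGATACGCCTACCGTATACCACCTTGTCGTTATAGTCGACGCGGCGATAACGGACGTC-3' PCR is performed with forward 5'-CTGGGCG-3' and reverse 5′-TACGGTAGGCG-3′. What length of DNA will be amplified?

24 bp

The forward primer matches the template at positions 47–53.
Reverse complement of the reverse primer: CGCCTACCGTA. This occurs on the top strand at positions 60–70.
Product length = (reverse-primer end) − (forward-primer start) + 1 = 70 − 47 + 1 = 24 bp.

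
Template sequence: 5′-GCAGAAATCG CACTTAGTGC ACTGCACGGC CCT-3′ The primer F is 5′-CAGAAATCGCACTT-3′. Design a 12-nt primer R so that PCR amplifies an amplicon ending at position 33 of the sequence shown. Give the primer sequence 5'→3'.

5'-AGGGCCGTGCAG-3'

The forward primer binds at positions 2–15; the product's 3' end on the top strand is position 33.
The reverse primer anneals to the top strand over positions 22–33, i.e. to CTGCACGGCCCT.
Its sequence written 5'→3' is the reverse complement: AGGGCCGTGCAG.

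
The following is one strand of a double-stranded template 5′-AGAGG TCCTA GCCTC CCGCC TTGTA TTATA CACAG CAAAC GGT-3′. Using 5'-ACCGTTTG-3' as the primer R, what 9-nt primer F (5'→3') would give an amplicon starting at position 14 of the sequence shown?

The reverse primer's reverse complement CAAACGGT matches the template at positions 36–43; the product starts at position 14.
The forward primer is identical to the top strand over positions 14–22: TCCCGCCTT.

5'-TCCCGCCTT-3'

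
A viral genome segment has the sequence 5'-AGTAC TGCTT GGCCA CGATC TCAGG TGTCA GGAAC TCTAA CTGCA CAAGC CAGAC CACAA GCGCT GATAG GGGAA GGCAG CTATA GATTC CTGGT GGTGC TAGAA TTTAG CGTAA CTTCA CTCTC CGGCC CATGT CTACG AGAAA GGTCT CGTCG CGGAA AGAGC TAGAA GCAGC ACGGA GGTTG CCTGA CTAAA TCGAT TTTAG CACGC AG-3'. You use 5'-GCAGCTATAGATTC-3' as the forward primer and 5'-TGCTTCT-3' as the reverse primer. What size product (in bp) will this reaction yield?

97 bp

The forward primer matches the template at positions 77–90.
Taking the reverse complement of TGCTTCT gives AGAAGCA, found at positions 167–173 on the template; the primer anneals here to the top strand with its 3' end pointing upstream.
Product length = (reverse-primer end) − (forward-primer start) + 1 = 173 − 77 + 1 = 97 bp.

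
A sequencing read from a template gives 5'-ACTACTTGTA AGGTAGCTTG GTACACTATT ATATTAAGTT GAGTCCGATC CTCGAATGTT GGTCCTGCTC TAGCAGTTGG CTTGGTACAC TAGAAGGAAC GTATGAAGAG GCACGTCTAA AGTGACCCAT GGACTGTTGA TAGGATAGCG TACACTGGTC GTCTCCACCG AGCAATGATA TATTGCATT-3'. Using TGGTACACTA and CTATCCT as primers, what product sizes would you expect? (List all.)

The forward primer TGGTACACTA matches the top strand at positions 19–28, 83–92.
The reverse primer's reverse complement is AGGATAG, matching at positions 142–148.
Each forward site pairs with the reverse site to give a product ending at position 148: sizes 130, 66 bp.

130 bp, 66 bp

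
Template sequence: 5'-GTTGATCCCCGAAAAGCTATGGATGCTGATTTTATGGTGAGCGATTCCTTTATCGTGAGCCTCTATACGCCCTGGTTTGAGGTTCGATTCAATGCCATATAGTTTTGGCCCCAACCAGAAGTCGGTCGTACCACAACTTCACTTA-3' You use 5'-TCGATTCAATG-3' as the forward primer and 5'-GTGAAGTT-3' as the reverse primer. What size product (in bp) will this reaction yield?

59 bp

Forward primer TCGATTCAATG is found on the top strand at positions 84–94.
Taking the reverse complement of GTGAAGTT gives AACTTCAC, found at positions 135–142 on the template; the primer anneals here to the top strand with its 3' end pointing upstream.
The product runs from position 84 to position 142, so its length is 142 − 84 + 1 = 59 bp.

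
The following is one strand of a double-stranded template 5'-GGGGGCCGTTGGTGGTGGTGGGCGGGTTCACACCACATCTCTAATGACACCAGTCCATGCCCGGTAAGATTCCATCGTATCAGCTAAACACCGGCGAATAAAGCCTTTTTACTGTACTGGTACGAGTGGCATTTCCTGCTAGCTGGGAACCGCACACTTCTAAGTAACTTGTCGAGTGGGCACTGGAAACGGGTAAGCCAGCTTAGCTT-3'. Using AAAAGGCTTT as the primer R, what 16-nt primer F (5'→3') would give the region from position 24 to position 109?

The reverse primer's reverse complement AAAGCCTTTT matches the template at positions 100–109; the product starts at position 24.
The forward primer is identical to the top strand over positions 24–39: GGGTTCACACCACATC.

5'-GGGTTCACACCACATC-3'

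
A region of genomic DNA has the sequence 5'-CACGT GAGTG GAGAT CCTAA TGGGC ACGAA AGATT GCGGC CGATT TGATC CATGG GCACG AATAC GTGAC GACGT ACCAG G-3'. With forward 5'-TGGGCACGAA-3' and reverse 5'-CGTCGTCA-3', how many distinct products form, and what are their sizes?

Two products: 54 bp, 22 bp

The forward primer TGGGCACGAA matches the top strand at positions 21–30, 53–62.
The reverse primer's reverse complement is TGACGACG, matching at positions 67–74.
Each forward site pairs with the reverse site to give a product ending at position 74: sizes 54, 22 bp.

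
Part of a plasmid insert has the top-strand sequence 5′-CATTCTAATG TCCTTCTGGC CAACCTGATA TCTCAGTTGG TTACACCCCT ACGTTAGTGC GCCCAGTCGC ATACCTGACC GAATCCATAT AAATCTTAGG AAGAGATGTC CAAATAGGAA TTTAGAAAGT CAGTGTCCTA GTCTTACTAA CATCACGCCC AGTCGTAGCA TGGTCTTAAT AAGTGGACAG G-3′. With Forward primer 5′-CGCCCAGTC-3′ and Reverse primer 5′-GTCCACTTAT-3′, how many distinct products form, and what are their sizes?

The forward primer CGCCCAGTC matches the top strand at positions 60–68, 156–164.
The reverse primer's reverse complement is ATAAGTGGAC, matching at positions 179–188.
Each forward site pairs with the reverse site to give a product ending at position 188: sizes 129, 33 bp.

Two products: 129 bp, 33 bp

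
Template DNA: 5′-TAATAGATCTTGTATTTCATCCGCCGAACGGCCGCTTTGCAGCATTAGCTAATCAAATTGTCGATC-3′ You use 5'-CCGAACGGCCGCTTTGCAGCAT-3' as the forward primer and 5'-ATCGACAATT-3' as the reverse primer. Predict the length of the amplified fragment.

Forward primer CCGAACGGCCGCTTTGCAGCAT is found on the top strand at positions 24–45.
The reverse primer's reverse complement is AATTGTCGAT, which matches the template at positions 56–65.
The product runs from position 24 to position 65, so its length is 65 − 24 + 1 = 42 bp.

42 bp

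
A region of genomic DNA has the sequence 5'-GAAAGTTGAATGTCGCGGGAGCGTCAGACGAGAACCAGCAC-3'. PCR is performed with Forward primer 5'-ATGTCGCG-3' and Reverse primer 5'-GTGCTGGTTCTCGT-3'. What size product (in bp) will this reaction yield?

Scanning the template, ATGTCGCG occurs at positions 10–17; this primer anneals to the bottom strand there with its 3' end pointing downstream.
Taking the reverse complement of GTGCTGGTTCTCGT gives ACGAGAACCAGCAC, found at positions 28–41 on the template; the primer anneals here to the top strand with its 3' end pointing upstream.
Amplicon spans positions 10–41: 32 bp.

32 bp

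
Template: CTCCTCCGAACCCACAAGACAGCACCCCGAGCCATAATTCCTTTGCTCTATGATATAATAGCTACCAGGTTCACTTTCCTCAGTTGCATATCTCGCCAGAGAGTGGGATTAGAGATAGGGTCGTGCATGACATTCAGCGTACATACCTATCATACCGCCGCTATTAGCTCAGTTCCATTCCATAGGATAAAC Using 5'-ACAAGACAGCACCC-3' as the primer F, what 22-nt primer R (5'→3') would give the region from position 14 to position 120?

5'-CCCTATCTCTAATCCCACTCTC-3'

The product's 3' end on the top strand is position 120.
The reverse primer anneals to the top strand over positions 99–120, i.e. to GAGAGTGGGATTAGAGATAGGG.
Its sequence written 5'→3' is the reverse complement: CCCTATCTCTAATCCCACTCTC.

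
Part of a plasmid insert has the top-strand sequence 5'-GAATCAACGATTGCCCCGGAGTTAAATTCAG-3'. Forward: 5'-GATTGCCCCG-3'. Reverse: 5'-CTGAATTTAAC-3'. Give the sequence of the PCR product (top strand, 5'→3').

Forward primer GATTGCCCCG is found on the top strand at positions 9–18.
The reverse primer's reverse complement is GTTAAATTCAG, which matches the template at positions 21–31.
The product is the template from position 9 through 31 (23 bp).

5'-GATTGCCCCGGAGTTAAATTCAG-3'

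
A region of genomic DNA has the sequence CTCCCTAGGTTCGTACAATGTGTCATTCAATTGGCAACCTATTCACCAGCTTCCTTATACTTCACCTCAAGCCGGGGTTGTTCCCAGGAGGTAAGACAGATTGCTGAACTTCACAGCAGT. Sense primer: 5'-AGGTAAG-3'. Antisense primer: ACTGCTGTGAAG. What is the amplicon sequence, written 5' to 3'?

5'-AGGTAAGACAGATTGCTGAACTTCACAGCAGT-3'

The forward primer matches the template at positions 89–95.
Taking the reverse complement of ACTGCTGTGAAG gives CTTCACAGCAGT, found at positions 109–120 on the template; the primer anneals here to the top strand with its 3' end pointing upstream.
The product is the template from position 89 through 120 (32 bp).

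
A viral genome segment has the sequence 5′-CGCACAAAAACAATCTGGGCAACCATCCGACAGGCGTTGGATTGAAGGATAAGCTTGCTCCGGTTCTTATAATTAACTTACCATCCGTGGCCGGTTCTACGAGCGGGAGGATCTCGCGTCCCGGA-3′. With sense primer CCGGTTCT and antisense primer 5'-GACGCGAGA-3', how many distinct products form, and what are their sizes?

Two products: 61 bp, 30 bp

The forward primer CCGGTTCT matches the top strand at positions 60–67, 91–98.
The reverse primer's reverse complement is TCTCGCGTC, matching at positions 112–120.
Each forward site pairs with the reverse site to give a product ending at position 120: sizes 61, 30 bp.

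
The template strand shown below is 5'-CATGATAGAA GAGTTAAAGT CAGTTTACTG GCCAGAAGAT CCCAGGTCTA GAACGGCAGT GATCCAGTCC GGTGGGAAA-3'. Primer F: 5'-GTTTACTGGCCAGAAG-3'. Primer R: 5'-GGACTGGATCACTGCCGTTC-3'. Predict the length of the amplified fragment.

48 bp

The forward primer matches the template at positions 23–38.
Reverse complement of the reverse primer: GAACGGCAGTGATCCAGTCC. This occurs on the top strand at positions 51–70.
Amplicon spans positions 23–70: 48 bp.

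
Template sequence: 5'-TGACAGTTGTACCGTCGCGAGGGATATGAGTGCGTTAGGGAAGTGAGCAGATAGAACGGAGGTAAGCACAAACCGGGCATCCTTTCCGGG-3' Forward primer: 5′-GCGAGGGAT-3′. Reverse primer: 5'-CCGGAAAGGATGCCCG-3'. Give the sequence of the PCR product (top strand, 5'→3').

5'-GCGAGGGATATGAGTGCGTTAGGGAAGTGAGCAGATAGAACGGAGGTAAGCACAAACCGGGCATCCTTTCCGG-3'

Forward primer GCGAGGGAT is found on the top strand at positions 17–25.
Taking the reverse complement of CCGGAAAGGATGCCCG gives CGGGCATCCTTTCCGG, found at positions 74–89 on the template; the primer anneals here to the top strand with its 3' end pointing upstream.
The product is the template from position 17 through 89 (73 bp).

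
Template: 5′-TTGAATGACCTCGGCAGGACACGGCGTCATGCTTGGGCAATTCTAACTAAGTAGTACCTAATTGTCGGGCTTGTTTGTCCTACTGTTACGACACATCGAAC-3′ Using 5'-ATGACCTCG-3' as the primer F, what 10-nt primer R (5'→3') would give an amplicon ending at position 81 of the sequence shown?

5'-AGGACAAACA-3'

The forward primer binds at positions 5–13; the product's 3' end on the top strand is position 81.
The reverse primer anneals to the top strand over positions 72–81, i.e. to TGTTTGTCCT.
Its sequence written 5'→3' is the reverse complement: AGGACAAACA.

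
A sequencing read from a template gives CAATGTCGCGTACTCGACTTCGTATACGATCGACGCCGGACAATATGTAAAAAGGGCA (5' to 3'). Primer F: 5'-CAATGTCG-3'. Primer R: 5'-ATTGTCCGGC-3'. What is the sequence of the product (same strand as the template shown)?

The forward primer matches the template at positions 1–8.
The reverse primer's reverse complement is GCCGGACAAT, which matches the template at positions 35–44.
The product is the template from position 1 through 44 (44 bp).

5'-CAATGTCGCGTACTCGACTTCGTATACGATCGACGCCGGACAAT-3'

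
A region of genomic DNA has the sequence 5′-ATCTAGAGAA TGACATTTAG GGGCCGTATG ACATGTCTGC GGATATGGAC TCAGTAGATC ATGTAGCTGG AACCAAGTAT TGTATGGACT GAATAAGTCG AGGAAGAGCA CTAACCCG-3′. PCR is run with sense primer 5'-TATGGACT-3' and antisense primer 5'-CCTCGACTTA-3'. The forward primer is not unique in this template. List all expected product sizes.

60 bp, 21 bp

The forward primer TATGGACT matches the top strand at positions 44–51, 83–90.
The reverse primer's reverse complement is TAAGTCGAGG, matching at positions 94–103.
Each forward site pairs with the reverse site to give a product ending at position 103: sizes 60, 21 bp.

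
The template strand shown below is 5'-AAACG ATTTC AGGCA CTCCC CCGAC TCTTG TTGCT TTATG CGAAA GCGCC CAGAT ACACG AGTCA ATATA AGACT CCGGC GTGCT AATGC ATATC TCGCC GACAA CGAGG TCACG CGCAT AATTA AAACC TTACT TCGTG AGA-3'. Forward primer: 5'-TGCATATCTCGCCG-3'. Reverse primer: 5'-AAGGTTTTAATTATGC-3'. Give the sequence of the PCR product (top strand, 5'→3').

Forward primer TGCATATCTCGCCG is found on the top strand at positions 88–101.
Reverse complement of the reverse primer: GCATAATTAAAACCTT. This occurs on the top strand at positions 117–132.
The product is the template from position 88 through 132 (45 bp).

5'-TGCATATCTCGCCGACAACGAGGTCACGCGCATAATTAAAACCTT-3'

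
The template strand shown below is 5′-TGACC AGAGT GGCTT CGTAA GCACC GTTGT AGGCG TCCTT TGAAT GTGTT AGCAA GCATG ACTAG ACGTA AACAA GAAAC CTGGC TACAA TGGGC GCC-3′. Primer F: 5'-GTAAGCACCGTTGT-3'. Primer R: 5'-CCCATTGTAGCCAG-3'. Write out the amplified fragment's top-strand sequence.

The forward primer matches the template at positions 17–30.
The reverse primer's reverse complement is CTGGCTACAATGGG, which matches the template at positions 81–94.
The product is the template from position 17 through 94 (78 bp).

5'-GTAAGCACCGTTGTAGGCGTCCTTTGAATGTGTTAGCAAGCATGACTAGACGTAAACAAGAAACCTGGCTACAATGGG-3'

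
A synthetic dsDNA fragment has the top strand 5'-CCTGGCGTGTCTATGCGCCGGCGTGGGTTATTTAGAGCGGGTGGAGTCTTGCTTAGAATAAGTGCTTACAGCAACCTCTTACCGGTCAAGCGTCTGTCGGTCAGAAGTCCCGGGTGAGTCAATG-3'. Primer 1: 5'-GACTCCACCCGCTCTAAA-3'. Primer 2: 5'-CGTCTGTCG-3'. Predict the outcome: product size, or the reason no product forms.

No product — the primers' 3' ends point away from each other.

Primer 1 (GACTCCACCCGCTCTAAA) has reverse complement TTTAGAGCGGGTGGAGTC, which matches the top strand at positions 31–48; primer 1 anneals to the top strand there with its 3' end pointing upstream toward position 31.
Primer 2 (CGTCTGTCG) matches the top strand directly at positions 91–99; it anneals to the bottom strand with its 3' end pointing downstream toward position 99.
The 3' ends diverge (primer 1 extends toward position 1, primer 2 toward position 124), so the primers never converge on a shared product.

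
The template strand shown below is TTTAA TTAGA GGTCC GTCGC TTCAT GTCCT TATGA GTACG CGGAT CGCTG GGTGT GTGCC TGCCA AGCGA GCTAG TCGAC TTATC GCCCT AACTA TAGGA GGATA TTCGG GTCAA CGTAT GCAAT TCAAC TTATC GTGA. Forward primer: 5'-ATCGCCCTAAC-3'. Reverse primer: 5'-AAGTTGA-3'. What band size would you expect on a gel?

50 bp

Scanning the template, ATCGCCCTAAC occurs at positions 83–93; this primer anneals to the bottom strand there with its 3' end pointing downstream.
Reverse complement of the reverse primer: TCAACTT. This occurs on the top strand at positions 126–132.
Amplicon spans positions 83–132: 50 bp.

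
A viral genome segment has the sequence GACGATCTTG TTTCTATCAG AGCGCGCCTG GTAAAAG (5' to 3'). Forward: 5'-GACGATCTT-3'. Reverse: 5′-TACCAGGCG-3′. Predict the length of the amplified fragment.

33 bp

The forward primer matches the template at positions 1–9.
The reverse primer's reverse complement is CGCCTGGTA, which matches the template at positions 25–33.
Product length = (reverse-primer end) − (forward-primer start) + 1 = 33 − 1 + 1 = 33 bp.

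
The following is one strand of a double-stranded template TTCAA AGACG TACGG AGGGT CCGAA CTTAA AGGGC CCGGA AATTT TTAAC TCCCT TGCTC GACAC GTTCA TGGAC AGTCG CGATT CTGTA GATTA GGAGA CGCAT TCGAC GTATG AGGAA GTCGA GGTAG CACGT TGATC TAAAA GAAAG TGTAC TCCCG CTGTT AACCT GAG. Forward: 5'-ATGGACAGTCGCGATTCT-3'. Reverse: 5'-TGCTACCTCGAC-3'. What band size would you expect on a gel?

Forward primer ATGGACAGTCGCGATTCT is found on the top strand at positions 70–87.
Reverse complement of the reverse primer: GTCGAGGTAGCA. This occurs on the top strand at positions 121–132.
Product length = (reverse-primer end) − (forward-primer start) + 1 = 132 − 70 + 1 = 63 bp.

63 bp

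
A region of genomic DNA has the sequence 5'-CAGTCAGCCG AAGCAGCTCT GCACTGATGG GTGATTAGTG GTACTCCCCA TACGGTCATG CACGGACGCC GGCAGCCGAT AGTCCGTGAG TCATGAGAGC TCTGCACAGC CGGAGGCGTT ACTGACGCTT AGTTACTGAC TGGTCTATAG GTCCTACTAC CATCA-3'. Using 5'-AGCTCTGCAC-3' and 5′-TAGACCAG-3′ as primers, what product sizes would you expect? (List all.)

133 bp, 50 bp

The forward primer AGCTCTGCAC matches the top strand at positions 15–24, 98–107.
The reverse primer's reverse complement is CTGGTCTA, matching at positions 140–147.
Each forward site pairs with the reverse site to give a product ending at position 147: sizes 133, 50 bp.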